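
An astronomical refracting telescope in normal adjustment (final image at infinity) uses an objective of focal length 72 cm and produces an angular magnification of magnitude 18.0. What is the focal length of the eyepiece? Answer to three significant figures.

|M| = f_obj/f_eye, so f_eye = f_obj/|M| = 72/18.0 = 4.000 cm.

4.00 cm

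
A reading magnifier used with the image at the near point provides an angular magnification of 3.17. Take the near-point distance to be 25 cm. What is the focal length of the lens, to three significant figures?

For the image at the near point, M = 1 + D/f.
f = D/(M - 1) = 25/(3.17 - 1) = 11.521 cm.

11.5 cm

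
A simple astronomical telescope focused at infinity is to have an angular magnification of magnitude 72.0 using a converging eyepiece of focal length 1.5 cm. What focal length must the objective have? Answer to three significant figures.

108 cm

|M| = f_obj/|f_eye|, so f_obj = |M| x |f_eye| = 72.0 x 1.5 = 108.000 cm.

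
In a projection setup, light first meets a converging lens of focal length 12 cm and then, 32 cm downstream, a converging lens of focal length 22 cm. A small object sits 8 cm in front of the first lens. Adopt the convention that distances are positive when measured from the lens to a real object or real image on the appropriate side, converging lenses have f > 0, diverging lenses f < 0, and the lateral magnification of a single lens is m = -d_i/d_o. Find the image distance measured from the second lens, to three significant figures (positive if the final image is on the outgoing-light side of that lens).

Applying the thin-lens equation to the first lens, 1/12 = 1/8 + 1/d_i1, which gives d_i1 = -24.000 cm.
With d_i1 < 0 the first image is virtual and lies on the object side; the object distance for lens 2 is d_o2 = 32 - (-24.000) = 56.000 cm.
Applying the thin-lens equation again with f_2 = 22 cm and d_o2 = 56.000 cm gives d_i2 = 36.235 cm.

36.2 cm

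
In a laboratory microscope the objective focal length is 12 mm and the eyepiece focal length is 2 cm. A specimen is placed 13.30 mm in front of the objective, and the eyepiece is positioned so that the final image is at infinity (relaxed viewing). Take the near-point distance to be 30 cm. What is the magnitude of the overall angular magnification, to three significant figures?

Convert to cm: f_obj = 12 mm = 1.2 cm; d_o = 13.30 mm = 1.33 cm.
Objective: 1/d_i = 1/f_obj - 1/d_o = 1/1.2 - 1/1.33 = 0.08145 cm^-1, so d_i = 12.277 cm.
m_obj = -d_i/d_o = -12.277/1.33 = -9.231.
Eyepiece angular magnification (image at infinity): M_eye = D/f_e = 30/2 = 15.000.
Overall M = m_obj x M_eye = (-9.231)(15.000) = -138.46.
|M| = 138.46.

138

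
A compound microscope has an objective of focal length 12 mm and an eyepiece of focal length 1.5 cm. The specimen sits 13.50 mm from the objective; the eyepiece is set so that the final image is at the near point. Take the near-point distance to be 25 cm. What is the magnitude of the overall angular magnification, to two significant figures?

Convert to cm: f_obj = 12 mm = 1.2 cm; d_o = 13.50 mm = 1.35 cm.
Objective: 1/d_i = 1/f_obj - 1/d_o = 1/1.2 - 1/1.35 = 0.09259 cm^-1, so d_i = 10.800 cm.
m_obj = -d_i/d_o = -10.800/1.35 = -8.000.
Eyepiece angular magnification (image at near point): M_eye = 1 + D/f_e = 1 + 25/1.5 = 17.667.
Overall M = m_obj x M_eye = (-8.000)(17.667) = -141.33.
|M| = 141.33.

140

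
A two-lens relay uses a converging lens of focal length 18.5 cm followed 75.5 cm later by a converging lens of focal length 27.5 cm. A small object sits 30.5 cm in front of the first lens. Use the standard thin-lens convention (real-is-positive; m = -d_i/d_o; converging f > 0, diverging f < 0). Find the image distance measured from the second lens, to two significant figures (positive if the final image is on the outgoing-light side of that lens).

Lens 1: 1/d_i1 = 1/f_1 - 1/d_o1 = 1/18.5 - 1/30.5 = 0.02127 cm^-1, so d_i1 = 47.021 cm.
The intermediate image is 47.021 cm to the right of lens 1, so d_o2 = L - d_i1 = 75.5 - 47.021 = 28.479 cm.
Lens 2: 1/d_i2 = 1/f_2 - 1/d_o2 = 1/27.5 - 1/(28.479) = 0.00125 cm^-1, so d_i2 = 799.840 cm.

800 cm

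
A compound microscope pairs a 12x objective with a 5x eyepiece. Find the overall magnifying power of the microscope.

60

The overall magnification of a compound microscope is the product of the objective and eyepiece magnifications:
M = M_obj x M_eye = 12 x 5 = 60.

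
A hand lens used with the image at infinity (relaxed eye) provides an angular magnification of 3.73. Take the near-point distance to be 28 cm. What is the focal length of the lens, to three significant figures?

7.51 cm

For the image at infinity, M = D/f.
f = D/M = 28/3.73 = 7.507 cm.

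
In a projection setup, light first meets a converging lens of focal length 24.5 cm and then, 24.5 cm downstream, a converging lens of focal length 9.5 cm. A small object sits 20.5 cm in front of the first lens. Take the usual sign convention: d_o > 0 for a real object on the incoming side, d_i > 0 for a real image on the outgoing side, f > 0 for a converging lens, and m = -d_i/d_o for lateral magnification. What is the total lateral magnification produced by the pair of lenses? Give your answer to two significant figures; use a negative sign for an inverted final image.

Applying the thin-lens equation to the first lens, 1/24.5 = 1/20.5 + 1/d_i1, which gives d_i1 = -125.562 cm.
Its lateral magnification is m_1 = -d_i1/d_o1 = -(-125.562)/20.5 = 6.1250.
With d_i1 < 0 the first image is virtual and lies on the object side; the object distance for lens 2 is d_o2 = 24.5 - (-125.562) = 150.062 cm.
Applying the thin-lens equation again with f_2 = 9.5 cm and d_o2 = 150.062 cm gives d_i2 = 10.142 cm.
m_2 = -(10.142)/(150.062) = -0.0676.
Overall magnification: m = m_1 m_2 = -0.4140.

-0.41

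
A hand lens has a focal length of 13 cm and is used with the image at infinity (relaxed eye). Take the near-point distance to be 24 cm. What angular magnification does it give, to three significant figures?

1.85

M = D/f = 24/13 = 1.846.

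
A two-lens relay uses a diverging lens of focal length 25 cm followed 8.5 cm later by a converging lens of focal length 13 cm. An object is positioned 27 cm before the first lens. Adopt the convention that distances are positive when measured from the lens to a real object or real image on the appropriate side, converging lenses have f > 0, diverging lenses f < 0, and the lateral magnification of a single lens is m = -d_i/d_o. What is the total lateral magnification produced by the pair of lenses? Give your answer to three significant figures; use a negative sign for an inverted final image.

First lens: d_i1 = 1/(1/(-25) - 1/27) = -12.981 cm.
m_1 = -(-12.981)/27 = 0.4808.
With d_i1 < 0 the first image is virtual and lies on the object side; the object distance for lens 2 is d_o2 = 8.5 - (-12.981) = 21.481 cm.
Second lens: d_i2 = 1/(1/13 - 1/(21.481)) = 32.927 cm.
m_2 = -(32.927)/(21.481) = -1.5329.
The system's lateral magnification is m_1 m_2 = (0.4808)(-1.5329) = -0.7370.

-0.737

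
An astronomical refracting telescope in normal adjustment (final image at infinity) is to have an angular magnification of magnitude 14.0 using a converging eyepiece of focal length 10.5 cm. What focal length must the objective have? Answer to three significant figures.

|M| = f_obj/|f_eye|, so f_obj = |M| x |f_eye| = 14.0 x 10.5 = 147.000 cm.

147 cm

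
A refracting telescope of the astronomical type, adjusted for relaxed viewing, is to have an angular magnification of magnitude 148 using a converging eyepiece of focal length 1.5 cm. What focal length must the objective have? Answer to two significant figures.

220 cm

|M| = f_obj/|f_eye|, so f_obj = |M| x |f_eye| = 148.0 x 1.5 = 222.000 cm.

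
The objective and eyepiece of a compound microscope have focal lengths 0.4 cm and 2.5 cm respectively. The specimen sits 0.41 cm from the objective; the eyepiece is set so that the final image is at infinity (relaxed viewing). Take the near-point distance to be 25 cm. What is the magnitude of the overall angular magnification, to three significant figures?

Objective: 1/d_i = 1/f_obj - 1/d_o = 1/0.4 - 1/0.41 = 0.06098 cm^-1, so d_i = 16.400 cm.
m_obj = -d_i/d_o = -16.400/0.41 = -40.000.
Eyepiece angular magnification (image at infinity): M_eye = D/f_e = 25/2.5 = 10.000.
Overall M = m_obj x M_eye = (-40.000)(10.000) = -400.00.
|M| = 400.00.

400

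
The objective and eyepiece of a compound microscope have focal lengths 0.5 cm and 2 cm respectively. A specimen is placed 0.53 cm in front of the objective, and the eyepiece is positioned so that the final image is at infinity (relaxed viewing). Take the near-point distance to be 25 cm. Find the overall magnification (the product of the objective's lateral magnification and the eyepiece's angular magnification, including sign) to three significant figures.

-208

Objective: 1/d_i = 1/f_obj - 1/d_o = 1/0.5 - 1/0.53 = 0.11321 cm^-1, so d_i = 8.833 cm.
m_obj = -d_i/d_o = -8.833/0.53 = -16.667.
Eyepiece angular magnification (image at infinity): M_eye = D/f_e = 25/2 = 12.500.
Overall M = m_obj x M_eye = (-16.667)(12.500) = -208.33.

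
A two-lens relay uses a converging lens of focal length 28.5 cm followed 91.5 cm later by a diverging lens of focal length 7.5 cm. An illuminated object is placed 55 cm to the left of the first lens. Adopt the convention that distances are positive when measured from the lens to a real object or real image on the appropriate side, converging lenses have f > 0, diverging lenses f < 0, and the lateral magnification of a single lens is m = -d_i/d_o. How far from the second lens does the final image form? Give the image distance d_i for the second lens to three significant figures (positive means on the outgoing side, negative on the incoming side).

First lens: d_i1 = 1/(1/28.5 - 1/55) = 59.151 cm.
The intermediate image is 59.151 cm to the right of lens 1, so d_o2 = L - d_i1 = 91.5 - 59.151 = 32.349 cm.
Second lens: d_i2 = 1/(1/(-7.5) - 1/(32.349)) = -6.088 cm.

-6.09 cm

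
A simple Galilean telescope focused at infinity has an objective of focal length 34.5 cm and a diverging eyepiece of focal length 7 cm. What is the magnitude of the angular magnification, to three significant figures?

4.93

|M| = f_obj/|f_eye| = 34.5/7 = 4.929.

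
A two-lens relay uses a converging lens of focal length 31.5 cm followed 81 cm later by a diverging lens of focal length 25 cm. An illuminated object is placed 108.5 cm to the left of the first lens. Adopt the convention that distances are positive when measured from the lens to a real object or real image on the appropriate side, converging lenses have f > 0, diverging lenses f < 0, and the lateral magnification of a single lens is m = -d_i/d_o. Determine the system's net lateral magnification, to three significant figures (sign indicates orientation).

First lens: d_i1 = 1/(1/31.5 - 1/108.5) = 44.386 cm.
m_1 = -(44.386)/108.5 = -0.4091.
Object distance for lens 2: d_o2 = 81 - 44.386 = 36.614 cm.
Second lens: d_i2 = 1/(1/(-25) - 1/(36.614)) = -14.856 cm.
m_2 = -(-14.856)/(36.614) = 0.4058.
Overall magnification: m = m_1 m_2 = -0.1660.

-0.166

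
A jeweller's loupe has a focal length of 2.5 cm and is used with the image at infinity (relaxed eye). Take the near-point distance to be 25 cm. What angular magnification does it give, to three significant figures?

10.0

M = D/f = 25/2.5 = 10.000.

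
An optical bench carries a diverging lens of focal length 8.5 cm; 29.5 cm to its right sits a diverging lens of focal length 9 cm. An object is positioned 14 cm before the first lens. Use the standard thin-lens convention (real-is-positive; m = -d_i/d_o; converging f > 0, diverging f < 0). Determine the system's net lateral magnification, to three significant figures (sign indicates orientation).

0.0776

Lens 1: 1/d_i1 = 1/f_1 - 1/d_o1 = 1/(-8.5) - 1/14 = -0.18908 cm^-1, so d_i1 = -5.289 cm.
m_1 = -(-5.289)/14 = 0.3778.
The intermediate image is virtual, 5.289 cm to the left of lens 1, so d_o2 = L - d_i1 = 29.5 - (-5.289) = 34.789 cm.
Lens 2: 1/d_i2 = 1/f_2 - 1/d_o2 = 1/(-9) - 1/(34.789) = -0.13986 cm^-1, so d_i2 = -7.150 cm.
m_2 = -(-7.150)/(34.789) = 0.2055.
The system's lateral magnification is m_1 m_2 = (0.3778)(0.2055) = 0.0776.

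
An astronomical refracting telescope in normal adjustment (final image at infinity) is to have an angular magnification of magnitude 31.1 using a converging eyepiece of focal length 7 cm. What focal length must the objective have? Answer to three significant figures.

|M| = f_obj/|f_eye|, so f_obj = |M| x |f_eye| = 31.1 x 7 = 217.700 cm.

218 cm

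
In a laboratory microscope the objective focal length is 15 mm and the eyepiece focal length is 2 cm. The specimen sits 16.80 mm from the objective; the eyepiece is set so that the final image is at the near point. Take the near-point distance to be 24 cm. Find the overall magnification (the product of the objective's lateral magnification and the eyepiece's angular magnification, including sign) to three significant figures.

-108

Convert to cm: f_obj = 15 mm = 1.5 cm; d_o = 16.80 mm = 1.68 cm.
Objective: 1/d_i = 1/f_obj - 1/d_o = 1/1.5 - 1/1.68 = 0.07143 cm^-1, so d_i = 14.000 cm.
m_obj = -d_i/d_o = -14.000/1.68 = -8.333.
Eyepiece angular magnification (image at near point): M_eye = 1 + D/f_e = 1 + 24/2 = 13.000.
Overall M = m_obj x M_eye = (-8.333)(13.000) = -108.33.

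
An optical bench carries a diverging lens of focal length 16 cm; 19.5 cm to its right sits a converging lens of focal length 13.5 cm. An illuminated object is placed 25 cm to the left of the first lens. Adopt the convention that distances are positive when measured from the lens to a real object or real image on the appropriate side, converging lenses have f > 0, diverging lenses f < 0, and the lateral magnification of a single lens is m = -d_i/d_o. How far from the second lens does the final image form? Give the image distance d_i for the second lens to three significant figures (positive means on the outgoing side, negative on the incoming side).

Applying the thin-lens equation to the first lens, 1/(-16) = 1/25 + 1/d_i1, which gives d_i1 = -9.756 cm.
The intermediate image is virtual, 9.756 cm to the left of lens 1, so d_o2 = L - d_i1 = 19.5 - (-9.756) = 29.256 cm.
Applying the thin-lens equation again with f_2 = 13.5 cm and d_o2 = 29.256 cm gives d_i2 = 25.067 cm.

25.1 cm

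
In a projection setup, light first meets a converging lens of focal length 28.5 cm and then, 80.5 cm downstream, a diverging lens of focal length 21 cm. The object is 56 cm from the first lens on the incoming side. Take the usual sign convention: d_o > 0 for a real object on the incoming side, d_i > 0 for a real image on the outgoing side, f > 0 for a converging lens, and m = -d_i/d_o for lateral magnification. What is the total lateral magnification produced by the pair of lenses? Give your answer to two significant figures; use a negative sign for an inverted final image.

-0.50

Applying the thin-lens equation to the first lens, 1/28.5 = 1/56 + 1/d_i1, which gives d_i1 = 58.036 cm.
Its lateral magnification is m_1 = -d_i1/d_o1 = -(58.036)/56 = -1.0364.
That image sits 22.464 cm in front of the second lens, so d_o2 = 22.464 cm.
Applying the thin-lens equation again with f_2 = -21 cm and d_o2 = 22.464 cm gives d_i2 = -10.854 cm.
m_2 = -(-10.854)/(22.464) = 0.4832.
Total m = m_1 x m_2 = (-1.0364)(0.4832) = -0.5007.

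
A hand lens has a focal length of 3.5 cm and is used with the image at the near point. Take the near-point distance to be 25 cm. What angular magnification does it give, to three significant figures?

8.14

M = 1 + D/f = 1 + 25/3.5 = 8.143.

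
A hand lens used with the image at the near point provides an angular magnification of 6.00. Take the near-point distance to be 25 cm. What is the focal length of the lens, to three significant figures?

For the image at the near point, M = 1 + D/f.
f = D/(M - 1) = 25/(6.0 - 1) = 5.000 cm.

5.00 cm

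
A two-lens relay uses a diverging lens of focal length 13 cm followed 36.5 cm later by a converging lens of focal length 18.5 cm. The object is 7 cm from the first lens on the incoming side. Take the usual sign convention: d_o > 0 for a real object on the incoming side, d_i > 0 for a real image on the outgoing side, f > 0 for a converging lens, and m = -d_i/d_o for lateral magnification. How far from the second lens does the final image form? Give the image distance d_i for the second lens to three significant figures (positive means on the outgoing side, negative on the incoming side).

Applying the thin-lens equation to the first lens, 1/(-13) = 1/7 + 1/d_i1, which gives d_i1 = -4.550 cm.
The intermediate image is virtual, 4.550 cm to the left of lens 1, so d_o2 = L - d_i1 = 36.5 - (-4.550) = 41.050 cm.
Applying the thin-lens equation again with f_2 = 18.5 cm and d_o2 = 41.050 cm gives d_i2 = 33.677 cm.

33.7 cm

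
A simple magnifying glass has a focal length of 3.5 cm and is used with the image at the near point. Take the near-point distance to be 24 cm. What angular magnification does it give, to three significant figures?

7.86

M = 1 + D/f = 1 + 24/3.5 = 7.857.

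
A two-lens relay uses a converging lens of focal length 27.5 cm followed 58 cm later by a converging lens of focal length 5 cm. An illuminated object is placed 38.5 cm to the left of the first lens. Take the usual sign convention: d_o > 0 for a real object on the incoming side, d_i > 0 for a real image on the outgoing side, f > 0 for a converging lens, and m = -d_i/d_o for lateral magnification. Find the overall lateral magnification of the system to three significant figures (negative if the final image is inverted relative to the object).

-0.289

Applying the thin-lens equation to the first lens, 1/27.5 = 1/38.5 + 1/d_i1, which gives d_i1 = 96.250 cm.
Its lateral magnification is m_1 = -d_i1/d_o1 = -(96.250)/38.5 = -2.5000.
This image would form 96.250 cm past lens 1, i.e. 38.250 cm beyond lens 2, so it is a virtual object for lens 2: d_o2 = 58 - 96.250 = -38.250 cm.
Applying the thin-lens equation again with f_2 = 5 cm and d_o2 = -38.250 cm gives d_i2 = 4.422 cm.
m_2 = -(4.422)/(-38.250) = 0.1156.
Total m = m_1 x m_2 = (-2.5000)(0.1156) = -0.2890.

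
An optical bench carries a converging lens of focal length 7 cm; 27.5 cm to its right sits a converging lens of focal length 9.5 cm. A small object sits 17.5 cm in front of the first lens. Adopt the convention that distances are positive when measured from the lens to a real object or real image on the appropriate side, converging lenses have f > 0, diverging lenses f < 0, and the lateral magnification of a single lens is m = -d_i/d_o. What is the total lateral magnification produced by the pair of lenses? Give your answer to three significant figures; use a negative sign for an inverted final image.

Lens 1: 1/d_i1 = 1/f_1 - 1/d_o1 = 1/7 - 1/17.5 = 0.08571 cm^-1, so d_i1 = 11.667 cm.
m_1 = -(11.667)/17.5 = -0.6667.
The intermediate image is 11.667 cm to the right of lens 1, so d_o2 = L - d_i1 = 27.5 - 11.667 = 15.833 cm.
Lens 2: 1/d_i2 = 1/f_2 - 1/d_o2 = 1/9.5 - 1/(15.833) = 0.04211 cm^-1, so d_i2 = 23.750 cm.
m_2 = -(23.750)/(15.833) = -1.5000.
The system's lateral magnification is m_1 m_2 = (-0.6667)(-1.5000) = 1.0000.

1.00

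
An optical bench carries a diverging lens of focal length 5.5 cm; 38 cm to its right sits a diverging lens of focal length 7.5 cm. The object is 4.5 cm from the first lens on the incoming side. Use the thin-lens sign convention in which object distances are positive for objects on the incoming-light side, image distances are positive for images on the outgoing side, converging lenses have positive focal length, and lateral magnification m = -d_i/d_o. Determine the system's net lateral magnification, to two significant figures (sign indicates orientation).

0.086

Applying the thin-lens equation to the first lens, 1/(-5.5) = 1/4.5 + 1/d_i1, which gives d_i1 = -2.475 cm.
Its lateral magnification is m_1 = -d_i1/d_o1 = -(-2.475)/4.5 = 0.5500.
The intermediate image is virtual, 2.475 cm to the left of lens 1, so d_o2 = L - d_i1 = 38 - (-2.475) = 40.475 cm.
Applying the thin-lens equation again with f_2 = -7.5 cm and d_o2 = 40.475 cm gives d_i2 = -6.328 cm.
m_2 = -(-6.328)/(40.475) = 0.1563.
The system's lateral magnification is m_1 m_2 = (0.5500)(0.1563) = 0.0860.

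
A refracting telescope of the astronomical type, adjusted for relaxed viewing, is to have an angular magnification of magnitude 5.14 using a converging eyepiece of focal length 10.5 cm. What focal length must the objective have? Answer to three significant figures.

54.0 cm

|M| = f_obj/|f_eye|, so f_obj = |M| x |f_eye| = 5.14 x 10.5 = 53.970 cm.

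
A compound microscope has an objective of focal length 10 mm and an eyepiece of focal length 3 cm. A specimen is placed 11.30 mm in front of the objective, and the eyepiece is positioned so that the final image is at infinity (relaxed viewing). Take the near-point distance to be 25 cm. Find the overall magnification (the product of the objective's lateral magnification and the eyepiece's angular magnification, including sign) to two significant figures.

Convert to cm: f_obj = 10 mm = 1 cm; d_o = 11.30 mm = 1.13 cm.
Objective: 1/d_i = 1/f_obj - 1/d_o = 1/1 - 1/1.13 = 0.11504 cm^-1, so d_i = 8.692 cm.
m_obj = -d_i/d_o = -8.692/1.13 = -7.692.
Eyepiece angular magnification (image at infinity): M_eye = D/f_e = 25/3 = 8.333.
Overall M = m_obj x M_eye = (-7.692)(8.333) = -64.10.

-64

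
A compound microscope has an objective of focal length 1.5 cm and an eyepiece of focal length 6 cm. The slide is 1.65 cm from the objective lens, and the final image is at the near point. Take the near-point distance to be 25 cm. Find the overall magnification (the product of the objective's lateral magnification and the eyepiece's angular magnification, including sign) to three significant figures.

-51.7

Objective: 1/d_i = 1/f_obj - 1/d_o = 1/1.5 - 1/1.65 = 0.06061 cm^-1, so d_i = 16.500 cm.
m_obj = -d_i/d_o = -16.500/1.65 = -10.000.
Eyepiece angular magnification (image at near point): M_eye = 1 + D/f_e = 1 + 25/6 = 5.167.
Overall M = m_obj x M_eye = (-10.000)(5.167) = -51.67.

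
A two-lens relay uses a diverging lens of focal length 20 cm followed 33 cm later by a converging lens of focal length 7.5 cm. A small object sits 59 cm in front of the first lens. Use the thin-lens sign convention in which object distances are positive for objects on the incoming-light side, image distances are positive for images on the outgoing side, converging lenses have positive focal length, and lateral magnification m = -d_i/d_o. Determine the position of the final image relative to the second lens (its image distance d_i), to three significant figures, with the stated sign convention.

8.89 cm

Applying the thin-lens equation to the first lens, 1/(-20) = 1/59 + 1/d_i1, which gives d_i1 = -14.937 cm.
The intermediate image is virtual, 14.937 cm to the left of lens 1, so d_o2 = L - d_i1 = 33 - (-14.937) = 47.937 cm.
Applying the thin-lens equation again with f_2 = 7.5 cm and d_o2 = 47.937 cm gives d_i2 = 8.891 cm.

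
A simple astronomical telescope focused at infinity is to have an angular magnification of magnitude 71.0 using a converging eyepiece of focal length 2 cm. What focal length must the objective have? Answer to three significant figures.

142 cm

|M| = f_obj/|f_eye|, so f_obj = |M| x |f_eye| = 71.0 x 2 = 142.000 cm.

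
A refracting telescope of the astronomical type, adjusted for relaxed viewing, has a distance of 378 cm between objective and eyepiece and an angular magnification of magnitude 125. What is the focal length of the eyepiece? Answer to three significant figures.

3.00 cm

In normal adjustment the tube length equals f_obj + f_eye and |M| = f_obj/f_eye.
So f_obj = 125 f_eye and 125 f_eye + f_eye = 378 cm, giving f_eye = 378/126 = 3.000 cm and f_obj = 375.000 cm.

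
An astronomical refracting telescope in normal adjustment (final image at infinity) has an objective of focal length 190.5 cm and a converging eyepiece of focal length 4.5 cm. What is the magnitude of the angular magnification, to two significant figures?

|M| = f_obj/|f_eye| = 190.5/4.5 = 42.333.

42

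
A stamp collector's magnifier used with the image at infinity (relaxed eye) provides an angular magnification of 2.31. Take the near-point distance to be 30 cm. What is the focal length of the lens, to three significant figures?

For the image at infinity, M = D/f.
f = D/M = 30/2.31 = 12.987 cm.

13.0 cm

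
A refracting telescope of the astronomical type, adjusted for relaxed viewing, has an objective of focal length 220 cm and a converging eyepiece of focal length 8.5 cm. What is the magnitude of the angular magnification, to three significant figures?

25.9

|M| = f_obj/|f_eye| = 220/8.5 = 25.882.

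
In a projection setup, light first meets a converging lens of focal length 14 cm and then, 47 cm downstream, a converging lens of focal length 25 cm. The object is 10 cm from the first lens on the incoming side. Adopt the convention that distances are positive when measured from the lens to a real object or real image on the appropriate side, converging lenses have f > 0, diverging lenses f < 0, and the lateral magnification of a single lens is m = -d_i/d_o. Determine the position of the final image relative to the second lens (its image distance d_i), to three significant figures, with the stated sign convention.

Lens 1: 1/d_i1 = 1/f_1 - 1/d_o1 = 1/14 - 1/10 = -0.02857 cm^-1, so d_i1 = -35.000 cm.
The intermediate image is virtual, 35.000 cm to the left of lens 1, so d_o2 = L - d_i1 = 47 - (-35.000) = 82.000 cm.
Lens 2: 1/d_i2 = 1/f_2 - 1/d_o2 = 1/25 - 1/(82.000) = 0.02780 cm^-1, so d_i2 = 35.965 cm.

36.0 cm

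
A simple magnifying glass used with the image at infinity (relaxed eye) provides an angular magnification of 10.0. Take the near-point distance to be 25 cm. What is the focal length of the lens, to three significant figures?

For the image at infinity, M = D/f.
f = D/M = 25/10.0 = 2.500 cm.

2.50 cm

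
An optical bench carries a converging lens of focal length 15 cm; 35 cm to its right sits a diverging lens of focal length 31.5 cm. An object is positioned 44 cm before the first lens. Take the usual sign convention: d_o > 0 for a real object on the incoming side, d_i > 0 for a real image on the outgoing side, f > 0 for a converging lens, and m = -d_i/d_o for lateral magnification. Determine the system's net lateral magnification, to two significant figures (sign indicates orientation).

Applying the thin-lens equation to the first lens, 1/15 = 1/44 + 1/d_i1, which gives d_i1 = 22.759 cm.
Its lateral magnification is m_1 = -d_i1/d_o1 = -(22.759)/44 = -0.5172.
Object distance for lens 2: d_o2 = 35 - 22.759 = 12.241 cm.
Applying the thin-lens equation again with f_2 = -31.5 cm and d_o2 = 12.241 cm gives d_i2 = -8.816 cm.
m_2 = -(-8.816)/(12.241) = 0.7201.
The system's lateral magnification is m_1 m_2 = (-0.5172)(0.7201) = -0.3725.

-0.37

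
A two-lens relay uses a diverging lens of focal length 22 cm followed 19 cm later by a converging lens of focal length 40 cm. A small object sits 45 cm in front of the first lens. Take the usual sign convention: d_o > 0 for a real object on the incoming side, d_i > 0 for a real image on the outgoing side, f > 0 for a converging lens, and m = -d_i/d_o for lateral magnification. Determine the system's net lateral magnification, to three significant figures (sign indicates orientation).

2.11

Applying the thin-lens equation to the first lens, 1/(-22) = 1/45 + 1/d_i1, which gives d_i1 = -14.776 cm.
Its lateral magnification is m_1 = -d_i1/d_o1 = -(-14.776)/45 = 0.3284.
The intermediate image is virtual, 14.776 cm to the left of lens 1, so d_o2 = L - d_i1 = 19 - (-14.776) = 33.776 cm.
Applying the thin-lens equation again with f_2 = 40 cm and d_o2 = 33.776 cm gives d_i2 = -217.074 cm.
m_2 = -(-217.074)/(33.776) = 6.4269.
Total m = m_1 x m_2 = (0.3284)(6.4269) = 2.1103.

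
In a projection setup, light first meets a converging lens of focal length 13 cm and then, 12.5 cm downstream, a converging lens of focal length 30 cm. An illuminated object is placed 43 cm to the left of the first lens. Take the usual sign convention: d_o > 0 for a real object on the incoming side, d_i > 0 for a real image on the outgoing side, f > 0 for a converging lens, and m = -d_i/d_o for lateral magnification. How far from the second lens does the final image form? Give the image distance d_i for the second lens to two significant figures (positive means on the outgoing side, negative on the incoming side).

Lens 1: 1/d_i1 = 1/f_1 - 1/d_o1 = 1/13 - 1/43 = 0.05367 cm^-1, so d_i1 = 18.633 cm.
Since 18.633 cm > 12.5 cm, the first image lies past the second lens and serves as a virtual object: d_o2 = L - d_i1 = -6.133 cm.
Lens 2: 1/d_i2 = 1/f_2 - 1/d_o2 = 1/30 - 1/(-6.133) = 0.19638 cm^-1, so d_i2 = 5.092 cm.

5.1 cm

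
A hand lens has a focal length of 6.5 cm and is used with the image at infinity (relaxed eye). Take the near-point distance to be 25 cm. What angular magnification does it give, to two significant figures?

3.8

M = D/f = 25/6.5 = 3.846.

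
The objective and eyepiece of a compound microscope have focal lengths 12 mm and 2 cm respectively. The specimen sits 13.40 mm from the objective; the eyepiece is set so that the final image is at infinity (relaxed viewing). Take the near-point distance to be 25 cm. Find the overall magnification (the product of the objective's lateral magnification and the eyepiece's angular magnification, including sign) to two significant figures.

-110

Convert to cm: f_obj = 12 mm = 1.2 cm; d_o = 13.40 mm = 1.34 cm.
Objective: 1/d_i = 1/f_obj - 1/d_o = 1/1.2 - 1/1.34 = 0.08706 cm^-1, so d_i = 11.486 cm.
m_obj = -d_i/d_o = -11.486/1.34 = -8.571.
Eyepiece angular magnification (image at infinity): M_eye = D/f_e = 25/2 = 12.500.
Overall M = m_obj x M_eye = (-8.571)(12.500) = -107.14.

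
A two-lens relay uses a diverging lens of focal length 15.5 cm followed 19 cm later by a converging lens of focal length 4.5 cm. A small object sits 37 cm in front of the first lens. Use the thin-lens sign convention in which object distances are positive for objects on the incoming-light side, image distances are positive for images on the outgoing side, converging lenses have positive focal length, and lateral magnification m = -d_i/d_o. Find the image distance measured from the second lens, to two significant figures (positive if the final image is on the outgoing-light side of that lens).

First lens: d_i1 = 1/(1/(-15.5) - 1/37) = -10.924 cm.
The intermediate image is virtual, 10.924 cm to the left of lens 1, so d_o2 = L - d_i1 = 19 - (-10.924) = 29.924 cm.
Second lens: d_i2 = 1/(1/4.5 - 1/(29.924)) = 5.296 cm.

5.3 cm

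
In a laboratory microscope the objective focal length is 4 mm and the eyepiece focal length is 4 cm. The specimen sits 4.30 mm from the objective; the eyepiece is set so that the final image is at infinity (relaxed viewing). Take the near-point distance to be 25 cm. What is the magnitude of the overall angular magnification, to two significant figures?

83

Convert to cm: f_obj = 4 mm = 0.4 cm; d_o = 4.30 mm = 0.43 cm.
Objective: 1/d_i = 1/f_obj - 1/d_o = 1/0.4 - 1/0.43 = 0.17442 cm^-1, so d_i = 5.733 cm.
m_obj = -d_i/d_o = -5.733/0.43 = -13.333.
Eyepiece angular magnification (image at infinity): M_eye = D/f_e = 25/4 = 6.250.
Overall M = m_obj x M_eye = (-13.333)(6.250) = -83.33.
|M| = 83.33.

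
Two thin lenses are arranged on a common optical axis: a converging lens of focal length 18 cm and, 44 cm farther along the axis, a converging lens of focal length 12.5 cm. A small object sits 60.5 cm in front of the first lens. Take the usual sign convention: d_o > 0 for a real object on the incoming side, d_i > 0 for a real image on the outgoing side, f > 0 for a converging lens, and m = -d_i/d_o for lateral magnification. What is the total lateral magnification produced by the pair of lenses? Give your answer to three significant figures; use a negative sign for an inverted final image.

0.901

Applying the thin-lens equation to the first lens, 1/18 = 1/60.5 + 1/d_i1, which gives d_i1 = 25.624 cm.
Its lateral magnification is m_1 = -d_i1/d_o1 = -(25.624)/60.5 = -0.4235.
Object distance for lens 2: d_o2 = 44 - 25.624 = 18.376 cm.
Applying the thin-lens equation again with f_2 = 12.5 cm and d_o2 = 18.376 cm gives d_i2 = 39.089 cm.
m_2 = -(39.089)/(18.376) = -2.1271.
The system's lateral magnification is m_1 m_2 = (-0.4235)(-2.1271) = 0.9009.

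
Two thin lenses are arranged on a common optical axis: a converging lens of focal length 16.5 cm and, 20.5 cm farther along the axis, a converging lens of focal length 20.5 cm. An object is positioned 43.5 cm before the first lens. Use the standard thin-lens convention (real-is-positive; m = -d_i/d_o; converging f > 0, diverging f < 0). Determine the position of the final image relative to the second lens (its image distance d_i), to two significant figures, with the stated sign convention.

4.7 cm

First lens: d_i1 = 1/(1/16.5 - 1/43.5) = 26.583 cm.
This image would form 26.583 cm past lens 1, i.e. 6.083 cm beyond lens 2, so it is a virtual object for lens 2: d_o2 = 20.5 - 26.583 = -6.083 cm.
Second lens: d_i2 = 1/(1/20.5 - 1/(-6.083)) = 4.691 cm.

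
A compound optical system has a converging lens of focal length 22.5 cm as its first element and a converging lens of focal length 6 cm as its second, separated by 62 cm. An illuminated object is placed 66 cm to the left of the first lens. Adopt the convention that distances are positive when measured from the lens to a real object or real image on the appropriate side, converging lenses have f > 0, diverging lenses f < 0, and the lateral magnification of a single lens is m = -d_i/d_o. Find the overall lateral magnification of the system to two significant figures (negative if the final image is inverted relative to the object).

Applying the thin-lens equation to the first lens, 1/22.5 = 1/66 + 1/d_i1, which gives d_i1 = 34.138 cm.
Its lateral magnification is m_1 = -d_i1/d_o1 = -(34.138)/66 = -0.5172.
That image sits 27.862 cm in front of the second lens, so d_o2 = 27.862 cm.
Applying the thin-lens equation again with f_2 = 6 cm and d_o2 = 27.862 cm gives d_i2 = 7.647 cm.
m_2 = -(7.647)/(27.862) = -0.2744.
Total m = m_1 x m_2 = (-0.5172)(-0.2744) = 0.1420.

0.14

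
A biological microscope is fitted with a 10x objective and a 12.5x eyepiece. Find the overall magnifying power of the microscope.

125

The overall magnification of a compound microscope is the product of the objective and eyepiece magnifications:
M = M_obj x M_eye = 10 x 12.5 = 125.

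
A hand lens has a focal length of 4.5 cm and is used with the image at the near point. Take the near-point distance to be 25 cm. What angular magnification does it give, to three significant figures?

6.56

M = 1 + D/f = 1 + 25/4.5 = 6.556.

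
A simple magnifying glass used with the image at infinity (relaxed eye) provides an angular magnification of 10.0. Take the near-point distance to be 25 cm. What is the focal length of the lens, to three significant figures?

For the image at infinity, M = D/f.
f = D/M = 25/10.0 = 2.500 cm.

2.50 cm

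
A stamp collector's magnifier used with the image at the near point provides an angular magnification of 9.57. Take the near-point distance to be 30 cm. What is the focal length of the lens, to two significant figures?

For the image at the near point, M = 1 + D/f.
f = D/(M - 1) = 30/(9.57 - 1) = 3.501 cm.

3.5 cm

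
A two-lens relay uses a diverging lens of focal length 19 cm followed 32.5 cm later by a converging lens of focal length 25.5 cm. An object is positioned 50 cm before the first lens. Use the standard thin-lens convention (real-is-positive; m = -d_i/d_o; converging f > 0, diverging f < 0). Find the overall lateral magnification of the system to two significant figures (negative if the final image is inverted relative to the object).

-0.34

First lens: d_i1 = 1/(1/(-19) - 1/50) = -13.768 cm.
m_1 = -(-13.768)/50 = 0.2754.
The intermediate image is virtual, 13.768 cm to the left of lens 1, so d_o2 = L - d_i1 = 32.5 - (-13.768) = 46.268 cm.
Second lens: d_i2 = 1/(1/25.5 - 1/(46.268)) = 56.810 cm.
m_2 = -(56.810)/(46.268) = -1.2278.
The system's lateral magnification is m_1 m_2 = (0.2754)(-1.2278) = -0.3381.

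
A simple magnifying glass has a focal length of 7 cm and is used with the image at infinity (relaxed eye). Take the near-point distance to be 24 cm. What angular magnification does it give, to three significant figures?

3.43

M = D/f = 24/7 = 3.429.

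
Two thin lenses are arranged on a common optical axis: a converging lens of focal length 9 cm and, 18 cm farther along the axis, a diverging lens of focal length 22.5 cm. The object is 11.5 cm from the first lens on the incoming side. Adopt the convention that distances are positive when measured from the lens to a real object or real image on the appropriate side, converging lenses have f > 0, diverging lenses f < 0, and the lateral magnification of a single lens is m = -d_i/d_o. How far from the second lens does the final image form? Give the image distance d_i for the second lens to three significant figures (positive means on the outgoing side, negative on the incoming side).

Lens 1: 1/d_i1 = 1/f_1 - 1/d_o1 = 1/9 - 1/11.5 = 0.02415 cm^-1, so d_i1 = 41.400 cm.
This image would form 41.400 cm past lens 1, i.e. 23.400 cm beyond lens 2, so it is a virtual object for lens 2: d_o2 = 18 - 41.400 = -23.400 cm.
Lens 2: 1/d_i2 = 1/f_2 - 1/d_o2 = 1/(-22.5) - 1/(-23.400) = -0.00171 cm^-1, so d_i2 = -585.000 cm.

-585 cm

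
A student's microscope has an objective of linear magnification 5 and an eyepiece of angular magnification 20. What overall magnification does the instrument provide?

The overall magnification of a compound microscope is the product of the objective and eyepiece magnifications:
M = M_obj x M_eye = 5 x 20 = 100.

100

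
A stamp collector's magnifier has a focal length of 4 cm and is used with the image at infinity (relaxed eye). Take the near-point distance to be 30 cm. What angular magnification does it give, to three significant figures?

M = D/f = 30/4 = 7.500.

7.50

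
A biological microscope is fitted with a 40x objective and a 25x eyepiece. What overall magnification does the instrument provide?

1000

The overall magnification of a compound microscope is the product of the objective and eyepiece magnifications:
M = M_obj x M_eye = 40 x 25 = 1000.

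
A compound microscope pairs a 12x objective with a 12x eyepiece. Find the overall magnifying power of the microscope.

The overall magnification of a compound microscope is the product of the objective and eyepiece magnifications:
M = M_obj x M_eye = 12 x 12 = 144.

144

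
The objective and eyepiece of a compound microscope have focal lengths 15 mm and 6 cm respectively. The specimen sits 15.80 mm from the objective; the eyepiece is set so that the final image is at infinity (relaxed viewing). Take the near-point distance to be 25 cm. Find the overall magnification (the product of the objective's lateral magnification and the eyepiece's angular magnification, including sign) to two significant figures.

Convert to cm: f_obj = 15 mm = 1.5 cm; d_o = 15.80 mm = 1.58 cm.
Objective: 1/d_i = 1/f_obj - 1/d_o = 1/1.5 - 1/1.58 = 0.03376 cm^-1, so d_i = 29.625 cm.
m_obj = -d_i/d_o = -29.625/1.58 = -18.750.
Eyepiece angular magnification (image at infinity): M_eye = D/f_e = 25/6 = 4.167.
Overall M = m_obj x M_eye = (-18.750)(4.167) = -78.12.

-78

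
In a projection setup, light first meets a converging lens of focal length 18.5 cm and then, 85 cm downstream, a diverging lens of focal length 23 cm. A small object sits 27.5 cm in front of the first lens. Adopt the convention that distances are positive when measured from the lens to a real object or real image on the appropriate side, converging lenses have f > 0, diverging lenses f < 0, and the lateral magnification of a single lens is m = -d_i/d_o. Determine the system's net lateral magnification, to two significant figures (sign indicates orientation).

Applying the thin-lens equation to the first lens, 1/18.5 = 1/27.5 + 1/d_i1, which gives d_i1 = 56.528 cm.
Its lateral magnification is m_1 = -d_i1/d_o1 = -(56.528)/27.5 = -2.0556.
That image sits 28.472 cm in front of the second lens, so d_o2 = 28.472 cm.
Applying the thin-lens equation again with f_2 = -23 cm and d_o2 = 28.472 cm gives d_i2 = -12.723 cm.
m_2 = -(-12.723)/(28.472) = 0.4468.
Total m = m_1 x m_2 = (-2.0556)(0.4468) = -0.9185.

-0.92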